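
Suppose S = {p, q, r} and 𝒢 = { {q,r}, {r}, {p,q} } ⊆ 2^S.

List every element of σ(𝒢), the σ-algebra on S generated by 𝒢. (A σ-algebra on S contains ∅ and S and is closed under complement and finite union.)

|σ(𝒢)| = 8.  σ(𝒢) = { {}, {p}, {q}, {r}, {p,q}, {p,r}, {q,r}, S }

Derivation:
Begin from { {}, {r}, {p,q}, {q,r}, S } (that is, 𝒢 plus ∅ and S).
Iteration 1 adds 1:
  {p}  = {q,r}ᶜ
  [6 total]
Iteration 2: 1 new —
  {p,r}  = {r} ∪ {p}
  [7 total]
Iteration 3 adds 1:
  {q}  = {p,r}ᶜ
  [8 total]
Iteration 4 adds nothing — fixpoint reached.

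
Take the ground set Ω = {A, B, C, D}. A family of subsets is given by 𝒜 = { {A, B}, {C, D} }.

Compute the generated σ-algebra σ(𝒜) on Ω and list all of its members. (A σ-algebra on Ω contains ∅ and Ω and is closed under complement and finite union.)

Answer: σ(𝒜) = { ∅, {A, B}, {C, D}, Ω }

Working:
Begin from { ∅, {A, B}, {C, D}, Ω } (that is, 𝒜 plus ∅ and Ω).
Step 1: already closed under ᶜ and ∪.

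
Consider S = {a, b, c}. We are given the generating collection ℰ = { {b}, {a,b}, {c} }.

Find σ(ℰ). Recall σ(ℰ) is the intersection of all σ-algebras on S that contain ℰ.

|σ(ℰ)| = 8.  σ(ℰ) = { {}, {a}, {b}, {c}, {a,b}, {a,c}, {b,c}, S }

Working:
Initial family (5 sets): { {}, {b}, {c}, {a,b}, S }.
Step 1. New:
  {a,c}  = S∖{b}
  {b,c}  = {c} ∪ {b}
  [7 total]
Step 2 (1 new):
  {a}  = S∖{b,c}
  [8 total]
Step 3: stable.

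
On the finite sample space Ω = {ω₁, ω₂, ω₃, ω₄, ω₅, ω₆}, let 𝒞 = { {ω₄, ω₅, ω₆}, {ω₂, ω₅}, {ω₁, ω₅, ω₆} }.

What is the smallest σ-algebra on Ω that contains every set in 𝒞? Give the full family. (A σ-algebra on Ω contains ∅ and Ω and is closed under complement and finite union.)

Initial family (5 sets): { ∅, {ω₂, ω₅}, {ω₁, ω₅, ω₆}, {ω₄, ω₅, ω₆}, Ω }.
Step 1 adds 6:
  {ω₁, ω₂, ω₃}  = complement {ω₄, ω₅, ω₆}
  {ω₂, ω₃, ω₄}  = complement {ω₁, ω₅, ω₆}
  {ω₁, ω₂, ω₅, ω₆}  = {ω₂, ω₅} ∪ {ω₁, ω₅, ω₆}
  {ω₁, ω₃, ω₄, ω₆}  = complement {ω₂, ω₅}
  {ω₁, ω₄, ω₅, ω₆}  = {ω₁, ω₅, ω₆} ∪ {ω₄, ω₅, ω₆}
  {ω₂, ω₄, ω₅, ω₆}  = {ω₂, ω₅} ∪ {ω₄, ω₅, ω₆}
  [11 total]
Step 2: +11 →
  {ω₁, ω₃}  = complement {ω₂, ω₄, ω₅, ω₆}
  {ω₂, ω₃}  = complement {ω₁, ω₄, ω₅, ω₆}
  {ω₃, ω₄}  = complement {ω₁, ω₂, ω₅, ω₆}
  {ω₁, ω₂, ω₃, ω₄}  = {ω₂, ω₃, ω₄} ∪ {ω₁, ω₂, ω₃}
  {ω₁, ω₂, ω₃, ω₅}  = {ω₂, ω₅} ∪ {ω₁, ω₂, ω₃}
  {ω₂, ω₃, ω₄, ω₅}  = {ω₂, ω₅} ∪ {ω₂, ω₃, ω₄}
  {ω₁, ω₂, ω₃, ω₄, ω₆}  = {ω₂, ω₃, ω₄} ∪ {ω₁, ω₃, ω₄, ω₆}
  {ω₁, ω₂, ω₃, ω₅, ω₆}  = {ω₁, ω₂, ω₃} ∪ {ω₁, ω₅, ω₆}
  {ω₁, ω₂, ω₄, ω₅, ω₆}  = {ω₂, ω₅} ∪ {ω₁, ω₄, ω₅, ω₆}
  {ω₁, ω₃, ω₄, ω₅, ω₆}  = {ω₁, ω₄, ω₅, ω₆} ∪ {ω₁, ω₃, ω₄, ω₆}
  {ω₂, ω₃, ω₄, ω₅, ω₆}  = {ω₂, ω₃, ω₄} ∪ {ω₂, ω₄, ω₅, ω₆}
  [22 total]
Step 3: +13 →
  {ω₁}  = complement {ω₂, ω₃, ω₄, ω₅, ω₆}
  {ω₂}  = complement {ω₁, ω₃, ω₄, ω₅, ω₆}
  {ω₃}  = complement {ω₁, ω₂, ω₄, ω₅, ω₆}
  {ω₄}  = complement {ω₁, ω₂, ω₃, ω₅, ω₆}
  {ω₅}  = complement {ω₁, ω₂, ω₃, ω₄, ω₆}
  {ω₁, ω₆}  = complement {ω₂, ω₃, ω₄, ω₅}
  {ω₄, ω₆}  = complement {ω₁, ω₂, ω₃, ω₅}
  {ω₅, ω₆}  = complement {ω₁, ω₂, ω₃, ω₄}
  {ω₁, ω₃, ω₄}  = {ω₃, ω₄} ∪ {ω₁, ω₃}
  {ω₂, ω₃, ω₅}  = {ω₂, ω₅} ∪ {ω₂, ω₃}
  {ω₁, ω₃, ω₅, ω₆}  = {ω₁, ω₅, ω₆} ∪ {ω₁, ω₃}
  {ω₃, ω₄, ω₅, ω₆}  = {ω₃, ω₄} ∪ {ω₄, ω₅, ω₆}
  {ω₁, ω₂, ω₃, ω₄, ω₅}  = {ω₂, ω₅} ∪ {ω₁, ω₂, ω₃, ω₄}
  [35 total]
Step 4: +22 →
  {ω₆}  = complement {ω₁, ω₂, ω₃, ω₄, ω₅}
  {ω₁, ω₂}  = complement {ω₃, ω₄, ω₅, ω₆}
  {ω₁, ω₄}  = {ω₁} ∪ {ω₄}
  {ω₁, ω₅}  = {ω₁} ∪ {ω₅}
  {ω₂, ω₄}  = complement {ω₁, ω₃, ω₅, ω₆}
  {ω₃, ω₅}  = {ω₅} ∪ {ω₃}
  {ω₄, ω₅}  = {ω₅} ∪ {ω₄}
  {ω₁, ω₂, ω₅}  = {ω₂, ω₅} ∪ {ω₁}
  {ω₁, ω₂, ω₆}  = {ω₁, ω₆} ∪ {ω₂}
  {ω₁, ω₃, ω₅}  = {ω₅} ∪ {ω₁, ω₃}
  {ω₁, ω₃, ω₆}  = {ω₁, ω₆} ∪ {ω₃}
  {ω₁, ω₄, ω₆}  = complement {ω₂, ω₃, ω₅}
  {ω₂, ω₄, ω₅}  = {ω₂, ω₅} ∪ {ω₄}
  {ω₂, ω₄, ω₆}  = {ω₂} ∪ {ω₄, ω₆}
  {ω₂, ω₅, ω₆}  = complement {ω₁, ω₃, ω₄}
  {ω₃, ω₄, ω₅}  = {ω₃, ω₄} ∪ {ω₅}
  {ω₃, ω₄, ω₆}  = {ω₃, ω₄} ∪ {ω₄, ω₆}
  {ω₃, ω₅, ω₆}  = {ω₅, ω₆} ∪ {ω₃}
  {ω₁, ω₂, ω₃, ω₆}  = {ω₁, ω₂, ω₃} ∪ {ω₁, ω₆}
  {ω₁, ω₃, ω₄, ω₅}  = {ω₅} ∪ {ω₁, ω₃, ω₄}
  {ω₂, ω₃, ω₄, ω₆}  = {ω₂, ω₃} ∪ {ω₄, ω₆}
  {ω₂, ω₃, ω₅, ω₆}  = {ω₅, ω₆} ∪ {ω₂, ω₃}
  [57 total]
Step 5 (7 new):
  {ω₂, ω₆}  = complement {ω₁, ω₃, ω₄, ω₅}
  {ω₃, ω₆}  = {ω₆} ∪ {ω₃}
  {ω₁, ω₂, ω₄}  = complement {ω₃, ω₅, ω₆}
  {ω₁, ω₄, ω₅}  = {ω₄, ω₅} ∪ {ω₁, ω₄}
  {ω₂, ω₃, ω₆}  = {ω₆} ∪ {ω₂, ω₃}
  {ω₁, ω₂, ω₄, ω₅}  = {ω₂, ω₅} ∪ {ω₁, ω₄}
  {ω₁, ω₂, ω₄, ω₆}  = complement {ω₃, ω₅}
  [64 total]
Step 6: stable.

σ(𝒞) = { ∅, {ω₁}, {ω₂}, {ω₃}, {ω₄}, {ω₅}, {ω₆}, {ω₁, ω₂}, {ω₁, ω₃}, {ω₁, ω₄}, {ω₁, ω₅}, {ω₁, ω₆}, {ω₂, ω₃}, {ω₂, ω₄}, {ω₂, ω₅}, {ω₂, ω₆}, {ω₃, ω₄}, {ω₃, ω₅}, {ω₃, ω₆}, {ω₄, ω₅}, {ω₄, ω₆}, {ω₅, ω₆}, {ω₁, ω₂, ω₃}, {ω₁, ω₂, ω₄}, {ω₁, ω₂, ω₅}, {ω₁, ω₂, ω₆}, {ω₁, ω₃, ω₄}, {ω₁, ω₃, ω₅}, {ω₁, ω₃, ω₆}, {ω₁, ω₄, ω₅}, {ω₁, ω₄, ω₆}, {ω₁, ω₅, ω₆}, {ω₂, ω₃, ω₄}, {ω₂, ω₃, ω₅}, {ω₂, ω₃, ω₆}, {ω₂, ω₄, ω₅}, {ω₂, ω₄, ω₆}, {ω₂, ω₅, ω₆}, {ω₃, ω₄, ω₅}, {ω₃, ω₄, ω₆}, {ω₃, ω₅, ω₆}, {ω₄, ω₅, ω₆}, {ω₁, ω₂, ω₃, ω₄}, {ω₁, ω₂, ω₃, ω₅}, {ω₁, ω₂, ω₃, ω₆}, {ω₁, ω₂, ω₄, ω₅}, {ω₁, ω₂, ω₄, ω₆}, {ω₁, ω₂, ω₅, ω₆}, {ω₁, ω₃, ω₄, ω₅}, {ω₁, ω₃, ω₄, ω₆}, {ω₁, ω₃, ω₅, ω₆}, {ω₁, ω₄, ω₅, ω₆}, {ω₂, ω₃, ω₄, ω₅}, {ω₂, ω₃, ω₄, ω₆}, {ω₂, ω₃, ω₅, ω₆}, {ω₂, ω₄, ω₅, ω₆}, {ω₃, ω₄, ω₅, ω₆}, {ω₁, ω₂, ω₃, ω₄, ω₅}, {ω₁, ω₂, ω₃, ω₄, ω₆}, {ω₁, ω₂, ω₃, ω₅, ω₆}, {ω₁, ω₂, ω₄, ω₅, ω₆}, {ω₁, ω₃, ω₄, ω₅, ω₆}, {ω₂, ω₃, ω₄, ω₅, ω₆}, Ω }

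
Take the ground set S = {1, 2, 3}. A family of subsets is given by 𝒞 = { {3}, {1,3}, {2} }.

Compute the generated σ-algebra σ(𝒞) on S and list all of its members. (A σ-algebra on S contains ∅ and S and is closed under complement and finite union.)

Answer: σ(𝒞) = { {}, {1}, {2}, {3}, {1,2}, {1,3}, {2,3}, S }

Check:
Seed the family with 𝒞 together with ∅ and S: { {}, {2}, {3}, {1,3}, S }.
Step 1: +2 →
  {1,2}  = {3}ᶜ
  {2,3}  = {3} ∪ {2}
Step 2. New:
  {1}  = {2,3}ᶜ
Step 3: already closed under ᶜ and ∪.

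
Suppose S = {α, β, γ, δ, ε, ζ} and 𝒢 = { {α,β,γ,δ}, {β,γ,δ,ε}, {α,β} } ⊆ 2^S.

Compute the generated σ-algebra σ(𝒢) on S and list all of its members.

σ(𝒢) = { {}, {α}, {β}, {ε}, {ζ}, {α,β}, {α,ε}, {α,ζ}, {β,ε}, {β,ζ}, {γ,δ}, {ε,ζ}, {α,β,ε}, {α,β,ζ}, {α,γ,δ}, {α,ε,ζ}, {β,γ,δ}, {β,ε,ζ}, {γ,δ,ε}, {γ,δ,ζ}, {α,β,γ,δ}, {α,β,ε,ζ}, {α,γ,δ,ε}, {α,γ,δ,ζ}, {β,γ,δ,ε}, {β,γ,δ,ζ}, {γ,δ,ε,ζ}, {α,β,γ,δ,ε}, {α,β,γ,δ,ζ}, {α,γ,δ,ε,ζ}, {β,γ,δ,ε,ζ}, S }

Check:
Begin from { {}, {α,β}, {α,β,γ,δ}, {β,γ,δ,ε}, S } (that is, 𝒢 plus ∅ and S).
Round 1 (4 new):
  {α,ζ}  = complement {β,γ,δ,ε}
  {ε,ζ}  = complement {α,β,γ,δ}
  {γ,δ,ε,ζ}  = complement {α,β}
  {α,β,γ,δ,ε}  = {α,β} ∪ {β,γ,δ,ε}
  (now 9)
Round 2: +7 →
  {ζ}  = complement {α,β,γ,δ,ε}
  {α,β,ζ}  = {α,β} ∪ {α,ζ}
  {α,ε,ζ}  = {ε,ζ} ∪ {α,ζ}
  {α,β,ε,ζ}  = {ε,ζ} ∪ {α,β}
  {α,β,γ,δ,ζ}  = {α,ζ} ∪ {α,β,γ,δ}
  {α,γ,δ,ε,ζ}  = {γ,δ,ε,ζ} ∪ {α,ζ}
  {β,γ,δ,ε,ζ}  = {ε,ζ} ∪ {β,γ,δ,ε}
  (now 16)
Round 3: +6 →
  {α}  = complement {β,γ,δ,ε,ζ}
  {β}  = complement {α,γ,δ,ε,ζ}
  {ε}  = complement {α,β,γ,δ,ζ}
  {γ,δ}  = complement {α,β,ε,ζ}
  {β,γ,δ}  = complement {α,ε,ζ}
  {γ,δ,ε}  = complement {α,β,ζ}
  (now 22)
Round 4: +10 →
  {α,ε}  = {ε} ∪ {α}
  {β,ε}  = {β} ∪ {ε}
  {β,ζ}  = {β} ∪ {ζ}
  {α,β,ε}  = {α,β} ∪ {ε}
  {α,γ,δ}  = {γ,δ} ∪ {α}
  {β,ε,ζ}  = {ε,ζ} ∪ {β}
  {γ,δ,ζ}  = {γ,δ} ∪ {ζ}
  {α,γ,δ,ε}  = {γ,δ,ε} ∪ {α}
  {α,γ,δ,ζ}  = {γ,δ} ∪ {α,ζ}
  {β,γ,δ,ζ}  = {β,γ,δ} ∪ {ζ}
  (now 32)
Round 5 adds nothing — fixpoint reached.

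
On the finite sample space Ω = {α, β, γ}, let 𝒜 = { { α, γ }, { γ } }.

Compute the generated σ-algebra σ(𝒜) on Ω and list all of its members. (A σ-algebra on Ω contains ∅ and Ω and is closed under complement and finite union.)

σ(𝒜) (8 sets): { {  }, { α }, { β }, { γ }, { α, β }, { α, γ }, { β, γ }, Ω }

Trace:
Begin from { {  }, { γ }, { α, γ }, Ω } (that is, 𝒜 plus ∅ and Ω).
Iteration 1 (2 new):
  { β }  = complement { α, γ }
  { α, β }  = complement { γ }
  (now 6)
Iteration 2 (1 new):
  { β, γ }  = { γ } ∪ { β }
  (now 7)
Iteration 3 (1 new):
  { α }  = complement { β, γ }
  (now 8)
Iteration 4: stable.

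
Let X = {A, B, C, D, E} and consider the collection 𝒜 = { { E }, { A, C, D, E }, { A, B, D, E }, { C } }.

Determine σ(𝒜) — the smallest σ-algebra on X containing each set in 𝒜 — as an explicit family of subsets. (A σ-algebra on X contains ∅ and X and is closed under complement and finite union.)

Seed the family with 𝒜 together with ∅ and X: { {}, { C }, { E }, { A, B, D, E }, { A, C, D, E }, X }.
Iteration 1: 3 new —
  { B }  = { A, C, D, E }ᶜ
  { C, E }  = { C } ∪ { E }
  { A, B, C, D }  = { E }ᶜ
  — 9 sets.
Iteration 2 (4 new):
  { B, C }  = { B } ∪ { C }
  { B, E }  = { B } ∪ { E }
  { A, B, D }  = { C, E }ᶜ
  { B, C, E }  = { B } ∪ { C, E }
  — 13 sets.
Iteration 3 adds 3:
  { A, D }  = { B, C, E }ᶜ
  { A, C, D }  = { B, E }ᶜ
  { A, D, E }  = { B, C }ᶜ
  — 16 sets.
Iteration 4: closed — nothing new.

Therefore σ(𝒜) = { {}, { B }, { C }, { E }, { A, D }, { B, C }, { B, E }, { C, E }, { A, B, D }, { A, C, D }, { A, D, E }, { B, C, E }, { A, B, C, D }, { A, B, D, E }, { A, C, D, E }, X } (|σ(𝒜)| = 16).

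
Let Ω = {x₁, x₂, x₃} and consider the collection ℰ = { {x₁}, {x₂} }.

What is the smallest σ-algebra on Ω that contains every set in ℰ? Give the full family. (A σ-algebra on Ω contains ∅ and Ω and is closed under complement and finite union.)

Begin from { {}, {x₁}, {x₂}, Ω } (that is, ℰ plus ∅ and Ω).
Step 1: 3 new —
  {x₁,x₂}  = {x₁} ∪ {x₂}
  {x₁,x₃}  = complement {x₂}
  {x₂,x₃}  = complement {x₁}
  (now 7)
Step 2 (1 new):
  {x₃}  = complement {x₁,x₂}
  (now 8)
Step 3: already closed under ᶜ and ∪.

Hence σ(ℰ) has 8 members: { {}, {x₁}, {x₂}, {x₃}, {x₁,x₂}, {x₁,x₃}, {x₂,x₃}, Ω }.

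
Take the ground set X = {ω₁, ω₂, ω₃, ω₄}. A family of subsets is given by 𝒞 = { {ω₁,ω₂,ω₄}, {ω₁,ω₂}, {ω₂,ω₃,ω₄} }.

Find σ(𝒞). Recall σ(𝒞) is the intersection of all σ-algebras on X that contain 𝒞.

Seed the family with 𝒞 together with ∅ and X: { ∅, {ω₁,ω₂}, {ω₁,ω₂,ω₄}, {ω₂,ω₃,ω₄}, X }.
Iteration 1 adds 3:
  {ω₁}  = complement {ω₂,ω₃,ω₄}
  {ω₃}  = complement {ω₁,ω₂,ω₄}
  {ω₃,ω₄}  = complement {ω₁,ω₂}
  — 8 sets.
Iteration 2 adds 3:
  {ω₁,ω₃}  = {ω₃} ∪ {ω₁}
  {ω₁,ω₂,ω₃}  = {ω₃} ∪ {ω₁,ω₂}
  {ω₁,ω₃,ω₄}  = {ω₃,ω₄} ∪ {ω₁}
  — 11 sets.
Iteration 3: 3 new —
  {ω₂}  = complement {ω₁,ω₃,ω₄}
  {ω₄}  = complement {ω₁,ω₂,ω₃}
  {ω₂,ω₄}  = complement {ω₁,ω₃}
  — 14 sets.
Iteration 4: 2 new —
  {ω₁,ω₄}  = {ω₄} ∪ {ω₁}
  {ω₂,ω₃}  = {ω₃} ∪ {ω₂}
  — 16 sets.
Iteration 5 adds nothing — fixpoint reached.

σ(𝒞) = { ∅, {ω₁}, {ω₂}, {ω₃}, {ω₄}, {ω₁,ω₂}, {ω₁,ω₃}, {ω₁,ω₄}, {ω₂,ω₃}, {ω₂,ω₄}, {ω₃,ω₄}, {ω₁,ω₂,ω₃}, {ω₁,ω₂,ω₄}, {ω₁,ω₃,ω₄}, {ω₂,ω₃,ω₄}, X }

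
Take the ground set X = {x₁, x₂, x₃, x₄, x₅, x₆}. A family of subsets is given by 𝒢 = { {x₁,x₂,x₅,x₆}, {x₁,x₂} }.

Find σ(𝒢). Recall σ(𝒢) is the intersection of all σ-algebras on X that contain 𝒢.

σ(𝒢) = { {}, {x₁,x₂}, {x₃,x₄}, {x₅,x₆}, {x₁,x₂,x₃,x₄}, {x₁,x₂,x₅,x₆}, {x₃,x₄,x₅,x₆}, X }

Trace:
Take S₀ = 𝒢 ∪ {∅, X} = { {}, {x₁,x₂}, {x₁,x₂,x₅,x₆}, X }.
Iteration 1 adds 2:
  {x₃,x₄}  = X∖{x₁,x₂,x₅,x₆}
  {x₃,x₄,x₅,x₆}  = X∖{x₁,x₂}
Iteration 2. New:
  {x₁,x₂,x₃,x₄}  = {x₃,x₄} ∪ {x₁,x₂}
Iteration 3 adds 1:
  {x₅,x₆}  = X∖{x₁,x₂,x₃,x₄}
Iteration 4: no new sets; the family is a σ-algebra.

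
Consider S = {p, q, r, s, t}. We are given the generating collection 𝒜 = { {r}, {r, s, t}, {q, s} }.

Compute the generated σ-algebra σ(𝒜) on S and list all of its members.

Begin from { {}, {r}, {q, s}, {r, s, t}, S } (that is, 𝒜 plus ∅ and S).
Iteration 1. New:
  {p, q}  = S∖{r, s, t}
  {p, r, t}  = S∖{q, s}
  {q, r, s}  = {r} ∪ {q, s}
  {p, q, s, t}  = S∖{r}
  {q, r, s, t}  = {r, s, t} ∪ {q, s}
Iteration 2: 7 new —
  {p}  = S∖{q, r, s, t}
  {p, t}  = S∖{q, r, s}
  {p, q, r}  = {p, q} ∪ {r}
  {p, q, s}  = {p, q} ∪ {q, s}
  {p, q, r, s}  = {q, r, s} ∪ {p, q}
  {p, q, r, t}  = {p, q} ∪ {p, r, t}
  {p, r, s, t}  = {r, s, t} ∪ {p, r, t}
Iteration 3 adds 7:
  {q}  = S∖{p, r, s, t}
  {s}  = S∖{p, q, r, t}
  {t}  = S∖{p, q, r, s}
  {p, r}  = {r} ∪ {p}
  {r, t}  = S∖{p, q, s}
  {s, t}  = S∖{p, q, r}
  {p, q, t}  = {p, q} ∪ {p, t}
Iteration 4: 8 new —
  {p, s}  = {s} ∪ {p}
  {q, r}  = {q} ∪ {r}
  {q, t}  = {q} ∪ {t}
  {r, s}  = S∖{p, q, t}
  {p, r, s}  = {p, r} ∪ {s}
  {p, s, t}  = {s, t} ∪ {p, t}
  {q, r, t}  = {q} ∪ {r, t}
  {q, s, t}  = S∖{p, r}
Iteration 5: already closed under ᶜ and ∪.

Therefore σ(𝒜) = { {}, {p}, {q}, {r}, {s}, {t}, {p, q}, {p, r}, {p, s}, {p, t}, {q, r}, {q, s}, {q, t}, {r, s}, {r, t}, {s, t}, {p, q, r}, {p, q, s}, {p, q, t}, {p, r, s}, {p, r, t}, {p, s, t}, {q, r, s}, {q, r, t}, {q, s, t}, {r, s, t}, {p, q, r, s}, {p, q, r, t}, {p, q, s, t}, {p, r, s, t}, {q, r, s, t}, S } (|σ(𝒜)| = 32).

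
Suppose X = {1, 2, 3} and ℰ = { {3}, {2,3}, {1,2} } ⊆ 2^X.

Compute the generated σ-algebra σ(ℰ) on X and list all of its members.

σ(ℰ) (8 sets): { {}, {1}, {2}, {3}, {1,2}, {1,3}, {2,3}, X }

Working:
Start: ℰ ∪ {∅, X} = { {}, {3}, {1,2}, {2,3}, X }.
Step 1 (1 new):
  {1}  = complement {2,3}
  [6 total]
Step 2: 1 new —
  {1,3}  = {3} ∪ {1}
  [7 total]
Step 3. New:
  {2}  = complement {1,3}
  [8 total]
Step 4: already closed under ᶜ and ∪.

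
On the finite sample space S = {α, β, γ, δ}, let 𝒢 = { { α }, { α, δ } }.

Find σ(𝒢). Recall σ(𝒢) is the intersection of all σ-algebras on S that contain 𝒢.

Initial family (4 sets): { ∅, { α }, { α, δ }, S }.
Iteration 1. New:
  { β, γ }  = ᶜ of { α, δ }
  { β, γ, δ }  = ᶜ of { α }
  [6 total]
Iteration 2. New:
  { α, β, γ }  = { β, γ } ∪ { α }
  [7 total]
Iteration 3: 1 new —
  { δ }  = ᶜ of { α, β, γ }
  [8 total]
Iteration 4 adds nothing — fixpoint reached.

Hence σ(𝒢) has 8 members: { ∅, { α }, { δ }, { α, δ }, { β, γ }, { α, β, γ }, { β, γ, δ }, S }.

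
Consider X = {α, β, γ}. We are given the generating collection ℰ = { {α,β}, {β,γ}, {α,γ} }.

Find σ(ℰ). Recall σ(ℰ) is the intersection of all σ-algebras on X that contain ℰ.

Start: ℰ ∪ {∅, X} = { {}, {α,β}, {α,γ}, {β,γ}, X }.
Round 1. New:
  {α}  = {β,γ}ᶜ
  {β}  = {α,γ}ᶜ
  {γ}  = {α,β}ᶜ
  [8 total]
Round 2 adds nothing — fixpoint reached.

|σ(ℰ)| = 8.  σ(ℰ) = { {}, {α}, {β}, {γ}, {α,β}, {α,γ}, {β,γ}, X }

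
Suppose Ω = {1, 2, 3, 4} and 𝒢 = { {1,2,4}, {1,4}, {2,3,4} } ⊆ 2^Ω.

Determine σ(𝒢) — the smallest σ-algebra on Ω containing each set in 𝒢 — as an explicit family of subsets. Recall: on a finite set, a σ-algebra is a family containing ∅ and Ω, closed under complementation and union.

Answer: σ(𝒢) = { {}, {1}, {2}, {3}, {4}, {1,2}, {1,3}, {1,4}, {2,3}, {2,4}, {3,4}, {1,2,3}, {1,2,4}, {1,3,4}, {2,3,4}, Ω }

Trace:
Start: 𝒢 ∪ {∅, Ω} = { {}, {1,4}, {1,2,4}, {2,3,4}, Ω }.
Round 1 (3 new):
  {1}  = complement {2,3,4}
  {3}  = complement {1,2,4}
  {2,3}  = complement {1,4}
  |family| = 8
Round 2 (3 new):
  {1,3}  = {3} ∪ {1}
  {1,2,3}  = {2,3} ∪ {1}
  {1,3,4}  = {3} ∪ {1,4}
  |family| = 11
Round 3 adds 3:
  {2}  = complement {1,3,4}
  {4}  = complement {1,2,3}
  {2,4}  = complement {1,3}
  |family| = 14
Round 4: 2 new —
  {1,2}  = {2} ∪ {1}
  {3,4}  = {3} ∪ {4}
  |family| = 16
After Round 5 the family is unchanged; done.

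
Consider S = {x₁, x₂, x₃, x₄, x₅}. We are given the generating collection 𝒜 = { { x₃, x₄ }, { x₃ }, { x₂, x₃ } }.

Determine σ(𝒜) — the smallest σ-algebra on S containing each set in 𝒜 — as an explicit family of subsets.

σ(𝒜) = { ∅, { x₂ }, { x₃ }, { x₄ }, { x₁, x₅ }, { x₂, x₃ }, { x₂, x₄ }, { x₃, x₄ }, { x₁, x₂, x₅ }, { x₁, x₃, x₅ }, { x₁, x₄, x₅ }, { x₂, x₃, x₄ }, { x₁, x₂, x₃, x₅ }, { x₁, x₂, x₄, x₅ }, { x₁, x₃, x₄, x₅ }, S }

Derivation:
Begin from { ∅, { x₃ }, { x₂, x₃ }, { x₃, x₄ }, S } (that is, 𝒜 plus ∅ and S).
Step 1: +4 →
  { x₁, x₂, x₅ }  = ᶜ of { x₃, x₄ }
  { x₁, x₄, x₅ }  = ᶜ of { x₂, x₃ }
  { x₂, x₃, x₄ }  = { x₃, x₄ } ∪ { x₂, x₃ }
  { x₁, x₂, x₄, x₅ }  = ᶜ of { x₃ }
  [9 total]
Step 2 (3 new):
  { x₁, x₅ }  = ᶜ of { x₂, x₃, x₄ }
  { x₁, x₂, x₃, x₅ }  = { x₃ } ∪ { x₁, x₂, x₅ }
  { x₁, x₃, x₄, x₅ }  = { x₁, x₄, x₅ } ∪ { x₃, x₄ }
  [12 total]
Step 3: 3 new —
  { x₂ }  = ᶜ of { x₁, x₃, x₄, x₅ }
  { x₄ }  = ᶜ of { x₁, x₂, x₃, x₅ }
  { x₁, x₃, x₅ }  = { x₃ } ∪ { x₁, x₅ }
  [15 total]
Step 4 (1 new):
  { x₂, x₄ }  = ᶜ of { x₁, x₃, x₅ }
  [16 total]
Step 5: already closed under ᶜ and ∪.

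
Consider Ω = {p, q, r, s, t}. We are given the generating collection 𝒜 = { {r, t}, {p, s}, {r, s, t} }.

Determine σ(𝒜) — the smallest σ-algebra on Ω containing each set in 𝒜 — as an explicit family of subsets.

σ(𝒜) (16 sets): { {}, {p}, {q}, {s}, {p, q}, {p, s}, {q, s}, {r, t}, {p, q, s}, {p, r, t}, {q, r, t}, {r, s, t}, {p, q, r, t}, {p, r, s, t}, {q, r, s, t}, Ω }

Trace:
Start: 𝒜 ∪ {∅, Ω} = { {}, {p, s}, {r, t}, {r, s, t}, Ω }.
Pass 1: +4 →
  {p, q}  = ᶜ of {r, s, t}
  {p, q, s}  = ᶜ of {r, t}
  {q, r, t}  = ᶜ of {p, s}
  {p, r, s, t}  = {r, s, t} ∪ {p, s}
  — 9 sets.
Pass 2. New:
  {q}  = ᶜ of {p, r, s, t}
  {p, q, r, t}  = {p, q} ∪ {q, r, t}
  {q, r, s, t}  = {r, s, t} ∪ {q, r, t}
  — 12 sets.
Pass 3: +2 →
  {p}  = ᶜ of {q, r, s, t}
  {s}  = ᶜ of {p, q, r, t}
  — 14 sets.
Pass 4: +2 →
  {q, s}  = {s} ∪ {q}
  {p, r, t}  = {r, t} ∪ {p}
  — 16 sets.
Pass 5: closed — nothing new.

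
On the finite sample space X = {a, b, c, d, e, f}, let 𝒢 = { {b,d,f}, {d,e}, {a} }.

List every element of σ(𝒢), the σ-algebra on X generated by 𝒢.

Start: 𝒢 ∪ {∅, X} = { {}, {a}, {d,e}, {b,d,f}, X }.
Pass 1 (6 new):
  {a,c,e}  = ᶜ of {b,d,f}
  {a,d,e}  = {d,e} ∪ {a}
  {a,b,c,f}  = ᶜ of {d,e}
  {a,b,d,f}  = {b,d,f} ∪ {a}
  {b,d,e,f}  = {d,e} ∪ {b,d,f}
  {b,c,d,e,f}  = ᶜ of {a}
  — 11 sets.
Pass 2. New:
  {a,c}  = ᶜ of {b,d,e,f}
  {c,e}  = ᶜ of {a,b,d,f}
  {b,c,f}  = ᶜ of {a,d,e}
  {a,c,d,e}  = {a,d,e} ∪ {a,c,e}
  {a,b,c,d,f}  = {b,d,f} ∪ {a,b,c,f}
  {a,b,c,e,f}  = {a,c,e} ∪ {a,b,c,f}
  {a,b,d,e,f}  = {a,d,e} ∪ {b,d,f}
  — 18 sets.
Pass 3: 7 new —
  {c}  = ᶜ of {a,b,d,e,f}
  {d}  = ᶜ of {a,b,c,e,f}
  {e}  = ᶜ of {a,b,c,d,f}
  {b,f}  = ᶜ of {a,c,d,e}
  {c,d,e}  = {d,e} ∪ {c,e}
  {b,c,d,f}  = {b,d,f} ∪ {b,c,f}
  {b,c,e,f}  = {b,c,f} ∪ {c,e}
  — 25 sets.
Pass 4 (6 new):
  {a,d}  = ᶜ of {b,c,e,f}
  {a,e}  = ᶜ of {b,c,d,f}
  {c,d}  = {c} ∪ {d}
  {a,b,f}  = ᶜ of {c,d,e}
  {a,c,d}  = {a,c} ∪ {d}
  {b,e,f}  = {b,f} ∪ {e}
  — 31 sets.
Pass 5. New:
  {a,b,e,f}  = ᶜ of {c,d}
  — 32 sets.
Pass 6: closed — nothing new.

|σ(𝒢)| = 32.  σ(𝒢) = { {}, {a}, {c}, {d}, {e}, {a,c}, {a,d}, {a,e}, {b,f}, {c,d}, {c,e}, {d,e}, {a,b,f}, {a,c,d}, {a,c,e}, {a,d,e}, {b,c,f}, {b,d,f}, {b,e,f}, {c,d,e}, {a,b,c,f}, {a,b,d,f}, {a,b,e,f}, {a,c,d,e}, {b,c,d,f}, {b,c,e,f}, {b,d,e,f}, {a,b,c,d,f}, {a,b,c,e,f}, {a,b,d,e,f}, {b,c,d,e,f}, X }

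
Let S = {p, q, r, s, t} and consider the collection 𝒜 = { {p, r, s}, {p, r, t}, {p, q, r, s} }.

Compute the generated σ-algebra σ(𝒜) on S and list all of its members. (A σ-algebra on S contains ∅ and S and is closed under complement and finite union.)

Answer: σ(𝒜) = { {}, {q}, {s}, {t}, {p, r}, {q, s}, {q, t}, {s, t}, {p, q, r}, {p, r, s}, {p, r, t}, {q, s, t}, {p, q, r, s}, {p, q, r, t}, {p, r, s, t}, S }

Trace:
Begin from { {}, {p, r, s}, {p, r, t}, {p, q, r, s}, S } (that is, 𝒜 plus ∅ and S).
Round 1 adds 4:
  {t}  = S∖{p, q, r, s}
  {q, s}  = S∖{p, r, t}
  {q, t}  = S∖{p, r, s}
  {p, r, s, t}  = {p, r, s} ∪ {p, r, t}
  |family| = 9
Round 2: +3 →
  {q}  = S∖{p, r, s, t}
  {q, s, t}  = {q, t} ∪ {q, s}
  {p, q, r, t}  = {q, t} ∪ {p, r, t}
  |family| = 12
Round 3 (2 new):
  {s}  = S∖{p, q, r, t}
  {p, r}  = S∖{q, s, t}
  |family| = 14
Round 4 adds 2:
  {s, t}  = {s} ∪ {t}
  {p, q, r}  = {p, r} ∪ {q}
  |family| = 16
Round 5: no new sets; the family is a σ-algebra.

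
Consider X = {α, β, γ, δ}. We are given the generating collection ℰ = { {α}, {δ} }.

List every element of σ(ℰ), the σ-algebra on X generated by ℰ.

Take S₀ = ℰ ∪ {∅, X} = { {}, {α}, {δ}, X }.
Iteration 1. New:
  {α,δ}  = {δ} ∪ {α}
  {α,β,γ}  = complement {δ}
  {β,γ,δ}  = complement {α}
  [7 total]
Iteration 2 (1 new):
  {β,γ}  = complement {α,δ}
  [8 total]
Iteration 3: no new sets; the family is a σ-algebra.

σ(ℰ) = { {}, {α}, {δ}, {α,δ}, {β,γ}, {α,β,γ}, {β,γ,δ}, X }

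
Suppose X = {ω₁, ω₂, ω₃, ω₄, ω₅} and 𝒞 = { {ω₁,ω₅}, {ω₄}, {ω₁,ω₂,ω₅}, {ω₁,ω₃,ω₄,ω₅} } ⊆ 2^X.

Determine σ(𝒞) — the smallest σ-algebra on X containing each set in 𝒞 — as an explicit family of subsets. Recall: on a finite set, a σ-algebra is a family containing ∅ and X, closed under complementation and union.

σ(𝒞) (16 sets): { {}, {ω₂}, {ω₃}, {ω₄}, {ω₁,ω₅}, {ω₂,ω₃}, {ω₂,ω₄}, {ω₃,ω₄}, {ω₁,ω₂,ω₅}, {ω₁,ω₃,ω₅}, {ω₁,ω₄,ω₅}, {ω₂,ω₃,ω₄}, {ω₁,ω₂,ω₃,ω₅}, {ω₁,ω₂,ω₄,ω₅}, {ω₁,ω₃,ω₄,ω₅}, X }

Derivation:
Initial family (6 sets): { {}, {ω₄}, {ω₁,ω₅}, {ω₁,ω₂,ω₅}, {ω₁,ω₃,ω₄,ω₅}, X }.
Iteration 1 adds 6:
  {ω₂}  = complement {ω₁,ω₃,ω₄,ω₅}
  {ω₃,ω₄}  = complement {ω₁,ω₂,ω₅}
  {ω₁,ω₄,ω₅}  = {ω₁,ω₅} ∪ {ω₄}
  {ω₂,ω₃,ω₄}  = complement {ω₁,ω₅}
  {ω₁,ω₂,ω₃,ω₅}  = complement {ω₄}
  {ω₁,ω₂,ω₄,ω₅}  = {ω₁,ω₂,ω₅} ∪ {ω₄}
  |family| = 12
Iteration 2. New:
  {ω₃}  = complement {ω₁,ω₂,ω₄,ω₅}
  {ω₂,ω₃}  = complement {ω₁,ω₄,ω₅}
  {ω₂,ω₄}  = {ω₂} ∪ {ω₄}
  |family| = 15
Iteration 3. New:
  {ω₁,ω₃,ω₅}  = complement {ω₂,ω₄}
  |family| = 16
Iteration 4: closed — nothing new.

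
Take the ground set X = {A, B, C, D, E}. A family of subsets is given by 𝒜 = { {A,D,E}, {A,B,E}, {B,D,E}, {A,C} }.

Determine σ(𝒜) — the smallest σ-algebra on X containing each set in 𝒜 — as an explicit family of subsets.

σ(𝒜) (32 sets): { {}, {A}, {B}, {C}, {D}, {E}, {A,B}, {A,C}, {A,D}, {A,E}, {B,C}, {B,D}, {B,E}, {C,D}, {C,E}, {D,E}, {A,B,C}, {A,B,D}, {A,B,E}, {A,C,D}, {A,C,E}, {A,D,E}, {B,C,D}, {B,C,E}, {B,D,E}, {C,D,E}, {A,B,C,D}, {A,B,C,E}, {A,B,D,E}, {A,C,D,E}, {B,C,D,E}, X }

Working:
Initial family (6 sets): { {}, {A,C}, {A,B,E}, {A,D,E}, {B,D,E}, X }.
Pass 1 (5 new):
  {B,C}  = complement {A,D,E}
  {C,D}  = complement {A,B,E}
  {A,B,C,E}  = {A,B,E} ∪ {A,C}
  {A,B,D,E}  = {A,D,E} ∪ {A,B,E}
  {A,C,D,E}  = {A,D,E} ∪ {A,C}
Pass 2. New:
  {B}  = complement {A,C,D,E}
  {C}  = complement {A,B,D,E}
  {D}  = complement {A,B,C,E}
  {A,B,C}  = {B,C} ∪ {A,C}
  {A,C,D}  = {C,D} ∪ {A,C}
  {B,C,D}  = {C,D} ∪ {B,C}
  {B,C,D,E}  = {C,D} ∪ {B,D,E}
Pass 3: 6 new —
  {A}  = complement {B,C,D,E}
  {A,E}  = complement {B,C,D}
  {B,D}  = {D} ∪ {B}
  {B,E}  = complement {A,C,D}
  {D,E}  = complement {A,B,C}
  {A,B,C,D}  = {C,D} ∪ {A,B,C}
Pass 4. New:
  {E}  = complement {A,B,C,D}
  {A,B}  = {B} ∪ {A}
  {A,D}  = {D} ∪ {A}
  {A,B,D}  = {B,D} ∪ {A}
  {A,C,E}  = complement {B,D}
  {B,C,E}  = {B,E} ∪ {C}
  {C,D,E}  = {C,D} ∪ {D,E}
Pass 5 adds 1:
  {C,E}  = complement {A,B,D}
Pass 6: closed — nothing new.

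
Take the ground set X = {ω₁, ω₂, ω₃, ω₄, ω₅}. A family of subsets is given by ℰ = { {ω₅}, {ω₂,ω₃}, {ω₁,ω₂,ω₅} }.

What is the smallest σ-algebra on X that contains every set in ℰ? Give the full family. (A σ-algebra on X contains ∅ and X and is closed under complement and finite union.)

Begin from { ∅, {ω₅}, {ω₂,ω₃}, {ω₁,ω₂,ω₅}, X } (that is, ℰ plus ∅ and X).
Pass 1 (5 new):
  {ω₃,ω₄}  = {ω₁,ω₂,ω₅}ᶜ
  {ω₁,ω₄,ω₅}  = {ω₂,ω₃}ᶜ
  {ω₂,ω₃,ω₅}  = {ω₂,ω₃} ∪ {ω₅}
  {ω₁,ω₂,ω₃,ω₄}  = {ω₅}ᶜ
  {ω₁,ω₂,ω₃,ω₅}  = {ω₁,ω₂,ω₅} ∪ {ω₂,ω₃}
  |family| = 10
Pass 2: 7 new —
  {ω₄}  = {ω₁,ω₂,ω₃,ω₅}ᶜ
  {ω₁,ω₄}  = {ω₂,ω₃,ω₅}ᶜ
  {ω₂,ω₃,ω₄}  = {ω₃,ω₄} ∪ {ω₂,ω₃}
  {ω₃,ω₄,ω₅}  = {ω₃,ω₄} ∪ {ω₅}
  {ω₁,ω₂,ω₄,ω₅}  = {ω₁,ω₄,ω₅} ∪ {ω₁,ω₂,ω₅}
  {ω₁,ω₃,ω₄,ω₅}  = {ω₁,ω₄,ω₅} ∪ {ω₃,ω₄}
  {ω₂,ω₃,ω₄,ω₅}  = {ω₃,ω₄} ∪ {ω₂,ω₃,ω₅}
  |family| = 17
Pass 3: 7 new —
  {ω₁}  = {ω₂,ω₃,ω₄,ω₅}ᶜ
  {ω₂}  = {ω₁,ω₃,ω₄,ω₅}ᶜ
  {ω₃}  = {ω₁,ω₂,ω₄,ω₅}ᶜ
  {ω₁,ω₂}  = {ω₃,ω₄,ω₅}ᶜ
  {ω₁,ω₅}  = {ω₂,ω₃,ω₄}ᶜ
  {ω₄,ω₅}  = {ω₄} ∪ {ω₅}
  {ω₁,ω₃,ω₄}  = {ω₃,ω₄} ∪ {ω₁,ω₄}
  |family| = 24
Pass 4. New:
  {ω₁,ω₃}  = {ω₃} ∪ {ω₁}
  {ω₂,ω₄}  = {ω₂} ∪ {ω₄}
  {ω₂,ω₅}  = {ω₁,ω₃,ω₄}ᶜ
  {ω₃,ω₅}  = {ω₅} ∪ {ω₃}
  {ω₁,ω₂,ω₃}  = {ω₄,ω₅}ᶜ
  {ω₁,ω₂,ω₄}  = {ω₁,ω₂} ∪ {ω₁,ω₄}
  {ω₁,ω₃,ω₅}  = {ω₃} ∪ {ω₁,ω₅}
  {ω₂,ω₄,ω₅}  = {ω₂} ∪ {ω₄,ω₅}
  |family| = 32
Pass 5 adds nothing — fixpoint reached.

Hence σ(ℰ) has 32 members: { ∅, {ω₁}, {ω₂}, {ω₃}, {ω₄}, {ω₅}, {ω₁,ω₂}, {ω₁,ω₃}, {ω₁,ω₄}, {ω₁,ω₅}, {ω₂,ω₃}, {ω₂,ω₄}, {ω₂,ω₅}, {ω₃,ω₄}, {ω₃,ω₅}, {ω₄,ω₅}, {ω₁,ω₂,ω₃}, {ω₁,ω₂,ω₄}, {ω₁,ω₂,ω₅}, {ω₁,ω₃,ω₄}, {ω₁,ω₃,ω₅}, {ω₁,ω₄,ω₅}, {ω₂,ω₃,ω₄}, {ω₂,ω₃,ω₅}, {ω₂,ω₄,ω₅}, {ω₃,ω₄,ω₅}, {ω₁,ω₂,ω₃,ω₄}, {ω₁,ω₂,ω₃,ω₅}, {ω₁,ω₂,ω₄,ω₅}, {ω₁,ω₃,ω₄,ω₅}, {ω₂,ω₃,ω₄,ω₅}, X }.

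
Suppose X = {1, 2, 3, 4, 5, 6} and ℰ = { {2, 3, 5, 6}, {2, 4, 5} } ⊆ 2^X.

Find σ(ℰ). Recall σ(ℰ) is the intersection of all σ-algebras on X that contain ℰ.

Answer: σ(ℰ) = { {}, {1}, {4}, {1, 4}, {2, 5}, {3, 6}, {1, 2, 5}, {1, 3, 6}, {2, 4, 5}, {3, 4, 6}, {1, 2, 4, 5}, {1, 3, 4, 6}, {2, 3, 5, 6}, {1, 2, 3, 5, 6}, {2, 3, 4, 5, 6}, X }

Trace:
Start: ℰ ∪ {∅, X} = { {}, {2, 4, 5}, {2, 3, 5, 6}, X }.
Step 1 adds 3:
  {1, 4}  = complement {2, 3, 5, 6}
  {1, 3, 6}  = complement {2, 4, 5}
  {2, 3, 4, 5, 6}  = {2, 3, 5, 6} ∪ {2, 4, 5}
  — 7 sets.
Step 2: +4 →
  {1}  = complement {2, 3, 4, 5, 6}
  {1, 2, 4, 5}  = {1, 4} ∪ {2, 4, 5}
  {1, 3, 4, 6}  = {1, 4} ∪ {1, 3, 6}
  {1, 2, 3, 5, 6}  = {1, 3, 6} ∪ {2, 3, 5, 6}
  — 11 sets.
Step 3: 3 new —
  {4}  = complement {1, 2, 3, 5, 6}
  {2, 5}  = complement {1, 3, 4, 6}
  {3, 6}  = complement {1, 2, 4, 5}
  — 14 sets.
Step 4 (2 new):
  {1, 2, 5}  = {2, 5} ∪ {1}
  {3, 4, 6}  = {3, 6} ∪ {4}
  — 16 sets.
After Step 5 the family is unchanged; done.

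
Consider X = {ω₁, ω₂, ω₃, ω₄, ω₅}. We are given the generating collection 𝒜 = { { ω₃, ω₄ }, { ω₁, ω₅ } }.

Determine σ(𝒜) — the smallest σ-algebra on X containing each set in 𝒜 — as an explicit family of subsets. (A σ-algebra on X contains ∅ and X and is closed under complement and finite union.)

Answer: σ(𝒜) = { ∅, { ω₂ }, { ω₁, ω₅ }, { ω₃, ω₄ }, { ω₁, ω₂, ω₅ }, { ω₂, ω₃, ω₄ }, { ω₁, ω₃, ω₄, ω₅ }, X }

Working:
Seed the family with 𝒜 together with ∅ and X: { ∅, { ω₁, ω₅ }, { ω₃, ω₄ }, X }.
Pass 1. New:
  { ω₁, ω₂, ω₅ }  = complement { ω₃, ω₄ }
  { ω₂, ω₃, ω₄ }  = complement { ω₁, ω₅ }
  { ω₁, ω₃, ω₄, ω₅ }  = { ω₃, ω₄ } ∪ { ω₁, ω₅ }
  |family| = 7
Pass 2 adds 1:
  { ω₂ }  = complement { ω₁, ω₃, ω₄, ω₅ }
  |family| = 8
Pass 3: no new sets; the family is a σ-algebra.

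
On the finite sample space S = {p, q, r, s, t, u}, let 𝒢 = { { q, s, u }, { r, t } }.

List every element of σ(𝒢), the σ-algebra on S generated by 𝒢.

Initial family (4 sets): { ∅, { r, t }, { q, s, u }, S }.
Pass 1: 3 new —
  { p, r, t }  = S∖{ q, s, u }
  { p, q, s, u }  = S∖{ r, t }
  { q, r, s, t, u }  = { q, s, u } ∪ { r, t }
  — 7 sets.
Pass 2 adds 1:
  { p }  = S∖{ q, r, s, t, u }
  — 8 sets.
Pass 3: no new sets; the family is a σ-algebra.

Hence σ(𝒢) has 8 members: { ∅, { p }, { r, t }, { p, r, t }, { q, s, u }, { p, q, s, u }, { q, r, s, t, u }, S }.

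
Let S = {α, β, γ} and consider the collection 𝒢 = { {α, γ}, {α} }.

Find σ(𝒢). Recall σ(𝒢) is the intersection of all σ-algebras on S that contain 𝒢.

Answer: σ(𝒢) = { {}, {α}, {β}, {γ}, {α, β}, {α, γ}, {β, γ}, S }

Working:
Seed the family with 𝒢 together with ∅ and S: { {}, {α}, {α, γ}, S }.
Pass 1 adds 2:
  {β}  = ᶜ of {α, γ}
  {β, γ}  = ᶜ of {α}
  [6 total]
Pass 2: 1 new —
  {α, β}  = {β} ∪ {α}
  [7 total]
Pass 3: 1 new —
  {γ}  = ᶜ of {α, β}
  [8 total]
Pass 4 adds nothing — fixpoint reached.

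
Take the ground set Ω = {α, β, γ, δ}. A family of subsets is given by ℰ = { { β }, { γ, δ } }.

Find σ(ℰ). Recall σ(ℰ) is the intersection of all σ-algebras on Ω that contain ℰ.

σ(ℰ) (8 sets): { {  }, { α }, { β }, { α, β }, { γ, δ }, { α, γ, δ }, { β, γ, δ }, Ω }

Trace:
Seed the family with ℰ together with ∅ and Ω: { {  }, { β }, { γ, δ }, Ω }.
Iteration 1. New:
  { α, β }  = ᶜ of { γ, δ }
  { α, γ, δ }  = ᶜ of { β }
  { β, γ, δ }  = { β } ∪ { γ, δ }
  [7 total]
Iteration 2. New:
  { α }  = ᶜ of { β, γ, δ }
  [8 total]
Iteration 3: already closed under ᶜ and ∪.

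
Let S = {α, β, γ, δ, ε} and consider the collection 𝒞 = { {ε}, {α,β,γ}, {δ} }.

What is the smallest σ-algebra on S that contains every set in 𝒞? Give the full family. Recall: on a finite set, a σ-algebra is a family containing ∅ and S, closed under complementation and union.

|σ(𝒞)| = 8.  σ(𝒞) = { {}, {δ}, {ε}, {δ,ε}, {α,β,γ}, {α,β,γ,δ}, {α,β,γ,ε}, S }

Working:
Begin from { {}, {δ}, {ε}, {α,β,γ}, S } (that is, 𝒞 plus ∅ and S).
Pass 1: +3 →
  {δ,ε}  = complement {α,β,γ}
  {α,β,γ,δ}  = complement {ε}
  {α,β,γ,ε}  = complement {δ}
  — 8 sets.
Pass 2: already closed under ᶜ and ∪.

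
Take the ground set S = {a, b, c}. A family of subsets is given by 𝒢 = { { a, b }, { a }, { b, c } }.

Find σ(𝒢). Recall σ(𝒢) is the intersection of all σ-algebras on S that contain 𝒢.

σ(𝒢) = { ∅, { a }, { b }, { c }, { a, b }, { a, c }, { b, c }, S }

Check:
Begin from { ∅, { a }, { a, b }, { b, c }, S } (that is, 𝒢 plus ∅ and S).
Iteration 1: +1 →
  { c }  = S∖{ a, b }
  [6 total]
Iteration 2 (1 new):
  { a, c }  = { c } ∪ { a }
  [7 total]
Iteration 3 adds 1:
  { b }  = S∖{ a, c }
  [8 total]
Iteration 4: closed — nothing new.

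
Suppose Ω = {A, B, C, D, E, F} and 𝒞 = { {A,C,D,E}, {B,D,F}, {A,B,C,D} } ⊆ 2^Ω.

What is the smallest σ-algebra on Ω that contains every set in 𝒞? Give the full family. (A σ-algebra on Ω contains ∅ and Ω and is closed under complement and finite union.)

|σ(𝒞)| = 32.  σ(𝒞) = { {}, {B}, {D}, {E}, {F}, {A,C}, {B,D}, {B,E}, {B,F}, {D,E}, {D,F}, {E,F}, {A,B,C}, {A,C,D}, {A,C,E}, {A,C,F}, {B,D,E}, {B,D,F}, {B,E,F}, {D,E,F}, {A,B,C,D}, {A,B,C,E}, {A,B,C,F}, {A,C,D,E}, {A,C,D,F}, {A,C,E,F}, {B,D,E,F}, {A,B,C,D,E}, {A,B,C,D,F}, {A,B,C,E,F}, {A,C,D,E,F}, Ω }

Check:
Take S₀ = 𝒞 ∪ {∅, Ω} = { {}, {B,D,F}, {A,B,C,D}, {A,C,D,E}, Ω }.
Step 1 (5 new):
  {B,F}  = Ω∖{A,C,D,E}
  {E,F}  = Ω∖{A,B,C,D}
  {A,C,E}  = Ω∖{B,D,F}
  {A,B,C,D,E}  = {A,C,D,E} ∪ {A,B,C,D}
  {A,B,C,D,F}  = {B,D,F} ∪ {A,B,C,D}
  |family| = 10
Step 2 adds 7:
  {E}  = Ω∖{A,B,C,D,F}
  {F}  = Ω∖{A,B,C,D,E}
  {B,E,F}  = {E,F} ∪ {B,F}
  {A,C,E,F}  = {E,F} ∪ {A,C,E}
  {B,D,E,F}  = {B,D,F} ∪ {E,F}
  {A,B,C,E,F}  = {A,C,E} ∪ {B,F}
  {A,C,D,E,F}  = {E,F} ∪ {A,C,D,E}
  |family| = 17
Step 3 adds 5:
  {B}  = Ω∖{A,C,D,E,F}
  {D}  = Ω∖{A,B,C,E,F}
  {A,C}  = Ω∖{B,D,E,F}
  {B,D}  = Ω∖{A,C,E,F}
  {A,C,D}  = Ω∖{B,E,F}
  |family| = 22
Step 4: 10 new —
  {B,E}  = {B} ∪ {E}
  {D,E}  = {E} ∪ {D}
  {D,F}  = {F} ∪ {D}
  {A,B,C}  = {B} ∪ {A,C}
  {A,C,F}  = {F} ∪ {A,C}
  {B,D,E}  = {E} ∪ {B,D}
  {D,E,F}  = {E,F} ∪ {D}
  {A,B,C,E}  = {A,C,E} ∪ {B}
  {A,B,C,F}  = {B,F} ∪ {A,C}
  {A,C,D,F}  = {F} ∪ {A,C,D}
  |family| = 32
Step 5 adds nothing — fixpoint reached.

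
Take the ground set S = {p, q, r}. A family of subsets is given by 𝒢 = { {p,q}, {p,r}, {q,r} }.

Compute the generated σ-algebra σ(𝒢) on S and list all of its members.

σ(𝒢) = { {}, {p}, {q}, {r}, {p,q}, {p,r}, {q,r}, S }

Derivation:
Start: 𝒢 ∪ {∅, S} = { {}, {p,q}, {p,r}, {q,r}, S }.
Pass 1. New:
  {p}  = {q,r}ᶜ
  {q}  = {p,r}ᶜ
  {r}  = {p,q}ᶜ
  [8 total]
Pass 2: stable.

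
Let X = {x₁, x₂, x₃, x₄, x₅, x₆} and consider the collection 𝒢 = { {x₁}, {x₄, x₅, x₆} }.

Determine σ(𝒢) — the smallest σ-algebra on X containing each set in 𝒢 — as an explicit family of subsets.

Begin from { {}, {x₁}, {x₄, x₅, x₆}, X } (that is, 𝒢 plus ∅ and X).
Step 1: 3 new —
  {x₁, x₂, x₃}  = X∖{x₄, x₅, x₆}
  {x₁, x₄, x₅, x₆}  = {x₄, x₅, x₆} ∪ {x₁}
  {x₂, x₃, x₄, x₅, x₆}  = X∖{x₁}
Step 2: +1 →
  {x₂, x₃}  = X∖{x₁, x₄, x₅, x₆}
Step 3: no new sets; the family is a σ-algebra.

|σ(𝒢)| = 8.  σ(𝒢) = { {}, {x₁}, {x₂, x₃}, {x₁, x₂, x₃}, {x₄, x₅, x₆}, {x₁, x₄, x₅, x₆}, {x₂, x₃, x₄, x₅, x₆}, X }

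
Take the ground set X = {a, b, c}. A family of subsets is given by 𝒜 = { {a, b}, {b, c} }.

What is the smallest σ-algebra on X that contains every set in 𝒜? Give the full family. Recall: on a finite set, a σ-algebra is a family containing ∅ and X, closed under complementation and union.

Initial family (4 sets): { ∅, {a, b}, {b, c}, X }.
Round 1 (2 new):
  {a}  = {b, c}ᶜ
  {c}  = {a, b}ᶜ
  — 6 sets.
Round 2: +1 →
  {a, c}  = {c} ∪ {a}
  — 7 sets.
Round 3 (1 new):
  {b}  = {a, c}ᶜ
  — 8 sets.
Round 4: closed — nothing new.

Hence σ(𝒜) has 8 members: { ∅, {a}, {b}, {c}, {a, b}, {a, c}, {b, c}, X }.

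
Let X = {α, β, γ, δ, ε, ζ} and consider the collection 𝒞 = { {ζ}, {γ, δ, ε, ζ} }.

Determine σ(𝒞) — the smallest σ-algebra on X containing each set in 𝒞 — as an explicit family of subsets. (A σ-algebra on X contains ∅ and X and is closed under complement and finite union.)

Initial family (4 sets): { ∅, {ζ}, {γ, δ, ε, ζ}, X }.
Iteration 1. New:
  {α, β}  = ᶜ of {γ, δ, ε, ζ}
  {α, β, γ, δ, ε}  = ᶜ of {ζ}
Iteration 2: 1 new —
  {α, β, ζ}  = {α, β} ∪ {ζ}
Iteration 3 adds 1:
  {γ, δ, ε}  = ᶜ of {α, β, ζ}
Iteration 4 adds nothing — fixpoint reached.

Hence σ(𝒞) has 8 members: { ∅, {ζ}, {α, β}, {α, β, ζ}, {γ, δ, ε}, {γ, δ, ε, ζ}, {α, β, γ, δ, ε}, X }.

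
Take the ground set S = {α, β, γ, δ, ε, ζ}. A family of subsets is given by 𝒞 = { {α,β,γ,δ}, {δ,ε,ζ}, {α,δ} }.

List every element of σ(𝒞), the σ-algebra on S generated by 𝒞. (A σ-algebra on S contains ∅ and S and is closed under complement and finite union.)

Begin from { ∅, {α,δ}, {δ,ε,ζ}, {α,β,γ,δ}, S } (that is, 𝒞 plus ∅ and S).
Step 1 adds 4:
  {ε,ζ}  = {α,β,γ,δ}ᶜ
  {α,β,γ}  = {δ,ε,ζ}ᶜ
  {α,δ,ε,ζ}  = {α,δ} ∪ {δ,ε,ζ}
  {β,γ,ε,ζ}  = {α,δ}ᶜ
  |family| = 9
Step 2: 3 new —
  {β,γ}  = {α,δ,ε,ζ}ᶜ
  {α,β,γ,ε,ζ}  = {α,β,γ} ∪ {ε,ζ}
  {β,γ,δ,ε,ζ}  = {δ,ε,ζ} ∪ {β,γ,ε,ζ}
  |family| = 12
Step 3 adds 2:
  {α}  = {β,γ,δ,ε,ζ}ᶜ
  {δ}  = {α,β,γ,ε,ζ}ᶜ
  |family| = 14
Step 4: +2 →
  {α,ε,ζ}  = {ε,ζ} ∪ {α}
  {β,γ,δ}  = {β,γ} ∪ {δ}
  |family| = 16
Step 5 adds nothing — fixpoint reached.

σ(𝒞) = { ∅, {α}, {δ}, {α,δ}, {β,γ}, {ε,ζ}, {α,β,γ}, {α,ε,ζ}, {β,γ,δ}, {δ,ε,ζ}, {α,β,γ,δ}, {α,δ,ε,ζ}, {β,γ,ε,ζ}, {α,β,γ,ε,ζ}, {β,γ,δ,ε,ζ}, S }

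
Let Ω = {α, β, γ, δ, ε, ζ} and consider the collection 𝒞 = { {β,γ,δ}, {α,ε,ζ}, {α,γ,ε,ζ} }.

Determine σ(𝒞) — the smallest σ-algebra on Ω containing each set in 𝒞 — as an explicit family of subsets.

Seed the family with 𝒞 together with ∅ and Ω: { {}, {α,ε,ζ}, {β,γ,δ}, {α,γ,ε,ζ}, Ω }.
Iteration 1: 1 new —
  {β,δ}  = ᶜ of {α,γ,ε,ζ}
  [6 total]
Iteration 2: +1 →
  {α,β,δ,ε,ζ}  = {α,ε,ζ} ∪ {β,δ}
  [7 total]
Iteration 3. New:
  {γ}  = ᶜ of {α,β,δ,ε,ζ}
  [8 total]
Iteration 4: closed — nothing new.

Hence σ(𝒞) has 8 members: { {}, {γ}, {β,δ}, {α,ε,ζ}, {β,γ,δ}, {α,γ,ε,ζ}, {α,β,δ,ε,ζ}, Ω }.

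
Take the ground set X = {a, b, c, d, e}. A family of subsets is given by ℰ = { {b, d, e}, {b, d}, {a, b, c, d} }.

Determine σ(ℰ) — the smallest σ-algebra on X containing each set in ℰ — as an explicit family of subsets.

Seed the family with ℰ together with ∅ and X: { {}, {b, d}, {b, d, e}, {a, b, c, d}, X }.
Pass 1: 3 new —
  {e}  = complement {a, b, c, d}
  {a, c}  = complement {b, d, e}
  {a, c, e}  = complement {b, d}
  (now 8)
Pass 2: stable.

|σ(ℰ)| = 8.  σ(ℰ) = { {}, {e}, {a, c}, {b, d}, {a, c, e}, {b, d, e}, {a, b, c, d}, X }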